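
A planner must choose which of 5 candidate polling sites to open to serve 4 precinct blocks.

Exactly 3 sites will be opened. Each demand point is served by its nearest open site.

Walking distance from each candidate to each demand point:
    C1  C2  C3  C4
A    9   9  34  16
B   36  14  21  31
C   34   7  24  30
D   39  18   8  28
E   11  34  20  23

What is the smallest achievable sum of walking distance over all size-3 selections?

40

Open {A, C, D}.
  C1→A 9, C2→C 7, C3→D 8, C4→A 16  ⇒ total 40.
Compare {A, B, D}: total 42.
Compare {A, D, E}: total 42.
No size-3 selection does better; minimum is 40.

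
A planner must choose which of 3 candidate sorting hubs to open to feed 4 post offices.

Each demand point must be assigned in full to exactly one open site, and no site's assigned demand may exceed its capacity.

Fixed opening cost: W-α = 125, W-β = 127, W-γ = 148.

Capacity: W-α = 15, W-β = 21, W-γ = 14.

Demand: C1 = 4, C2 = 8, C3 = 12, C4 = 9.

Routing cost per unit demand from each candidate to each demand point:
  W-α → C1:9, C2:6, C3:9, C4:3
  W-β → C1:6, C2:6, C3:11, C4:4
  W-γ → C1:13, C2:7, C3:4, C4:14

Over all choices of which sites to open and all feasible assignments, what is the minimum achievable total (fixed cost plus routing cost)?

Open {W-β, W-γ}; cheapest assignment that respects the capacities:
  W-β (cap 21, load 21): C1, C2, C4 — cost 4×6 + 8×6 + 9×4 = 108
  W-γ (cap 14, load 12): C3 — cost 12×4 = 48
  Shipping 156, fixed 275 → total 431.
  Any other capacity-feasible assignment to {W-β, W-γ} ships for at least 156.
Compare {W-α, W-β}: its best feasible assignment gives total 468.
Compare {W-α, W-β, W-γ}: its best feasible assignment gives total 547.
Every other set of open sites that can feasibly serve all demand totals ≥ 468 even under its best assignment. Minimum: 431.

431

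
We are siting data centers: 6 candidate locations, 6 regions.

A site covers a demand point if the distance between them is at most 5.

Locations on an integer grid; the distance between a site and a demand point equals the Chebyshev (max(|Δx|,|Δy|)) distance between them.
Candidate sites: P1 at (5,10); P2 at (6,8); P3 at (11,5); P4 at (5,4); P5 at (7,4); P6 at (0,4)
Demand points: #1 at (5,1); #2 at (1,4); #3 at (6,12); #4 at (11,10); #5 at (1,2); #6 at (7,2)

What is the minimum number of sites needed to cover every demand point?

Coverage sets (demand points within 5 of each site):
  P1: {#3}
  P2: {#2, #3, #4}
  P3: {#4, #6}
  P4: {#1, #2, #5, #6}
  P5: {#1, #6}
  P6: {#1, #2, #5}
No single site covers all 6 demand points.
But {P2, P4} covers everything, so the minimum is 2.

2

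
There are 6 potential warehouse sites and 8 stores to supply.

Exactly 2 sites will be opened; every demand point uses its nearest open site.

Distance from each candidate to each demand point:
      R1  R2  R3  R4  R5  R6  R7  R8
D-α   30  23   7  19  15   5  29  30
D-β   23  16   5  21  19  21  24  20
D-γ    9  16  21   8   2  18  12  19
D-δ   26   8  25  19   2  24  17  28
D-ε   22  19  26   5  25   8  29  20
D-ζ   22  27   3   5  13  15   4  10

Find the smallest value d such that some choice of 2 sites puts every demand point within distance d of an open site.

Open {D-γ, D-ζ}.
  Farthest demand point is R2 at distance 16 (to D-γ); all others are ≤ 16.
With {D-α, D-γ} the worst case is 19.
With {D-β, D-γ} the worst case is 19.
No size-2 selection achieves below 16.

16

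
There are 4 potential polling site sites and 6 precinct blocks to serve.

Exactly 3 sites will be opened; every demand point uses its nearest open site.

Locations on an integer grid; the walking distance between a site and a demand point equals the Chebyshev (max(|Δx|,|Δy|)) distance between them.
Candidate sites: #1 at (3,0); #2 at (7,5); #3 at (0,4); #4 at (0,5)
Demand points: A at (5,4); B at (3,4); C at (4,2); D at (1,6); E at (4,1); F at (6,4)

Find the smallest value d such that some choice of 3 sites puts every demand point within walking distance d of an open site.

Open {#1, #2, #3}.
  Farthest demand point is B at walking distance 3 (to #3); all others are ≤ 3.
With {#1, #2, #4} the worst case is 3.
With {#1, #3, #4} the worst case is 4.
No size-3 selection achieves below 3.

3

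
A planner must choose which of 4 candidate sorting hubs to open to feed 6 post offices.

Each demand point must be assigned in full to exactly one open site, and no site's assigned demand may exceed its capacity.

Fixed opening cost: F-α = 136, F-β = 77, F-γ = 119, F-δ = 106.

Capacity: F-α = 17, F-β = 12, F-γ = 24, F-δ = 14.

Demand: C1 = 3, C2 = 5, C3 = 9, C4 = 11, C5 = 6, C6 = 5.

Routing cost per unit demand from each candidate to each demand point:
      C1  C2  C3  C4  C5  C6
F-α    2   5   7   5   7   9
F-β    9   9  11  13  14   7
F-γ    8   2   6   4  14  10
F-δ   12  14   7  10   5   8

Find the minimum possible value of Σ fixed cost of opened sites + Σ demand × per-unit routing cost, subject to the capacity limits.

Open {F-α, F-γ}; cheapest assignment that respects the capacities:
  F-α (cap 17, load 15): C3, C5 — cost 9×7 + 6×7 = 105
  F-γ (cap 24, load 24): C1, C2, C4, C6 — cost 3×8 + 5×2 + 11×4 + 5×10 = 128
  Shipping 233, fixed 255 → total 488.
  Any other capacity-feasible assignment to {F-α, F-γ} ships for at least 233.
Compare {F-β, F-γ, F-δ}: its best feasible assignment gives total 534.
Compare {F-α, F-β, F-γ}: its best feasible assignment gives total 538.
Every other set of open sites that can feasibly serve all demand totals ≥ 534 even under its best assignment. Minimum: 488.

488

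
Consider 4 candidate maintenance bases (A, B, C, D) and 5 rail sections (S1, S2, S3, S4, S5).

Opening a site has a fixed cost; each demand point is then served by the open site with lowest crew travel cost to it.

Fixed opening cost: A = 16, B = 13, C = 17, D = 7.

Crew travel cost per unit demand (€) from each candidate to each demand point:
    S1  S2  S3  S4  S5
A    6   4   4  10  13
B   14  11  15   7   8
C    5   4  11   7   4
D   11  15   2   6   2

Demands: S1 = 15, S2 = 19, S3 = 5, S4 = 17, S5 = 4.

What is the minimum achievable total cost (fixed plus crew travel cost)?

295

Open {C, D}: assign each demand point to its cheapest open site.
  S1→C 15×5=75, S2→C 19×4=76, S3→D 5×2=10, S4→D 17×6=102, S5→D 4×2=8
  crew travel cost 271, fixed 24 → total 295.
Compare {B, C, D}: crew travel cost 271 + fixed 37 = 308.
Compare {A, D}: crew travel cost 286 + fixed 23 = 309.
Compare {A, C, D}: crew travel cost 271 + fixed 40 = 311.
All other subsets cost ≥ 308. Minimum total cost: 295.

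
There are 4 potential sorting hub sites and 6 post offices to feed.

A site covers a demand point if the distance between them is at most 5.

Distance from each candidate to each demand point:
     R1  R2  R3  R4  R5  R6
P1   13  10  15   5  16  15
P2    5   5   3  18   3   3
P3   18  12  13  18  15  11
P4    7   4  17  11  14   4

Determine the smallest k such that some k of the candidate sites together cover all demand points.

Coverage sets (demand points within 5 of each site):
  P1: {R4}
  P2: {R1, R2, R3, R5, R6}
  P3: {}
  P4: {R2, R6}
No single site covers all 6 demand points.
But {P1, P2} covers everything, so the minimum is 2.

2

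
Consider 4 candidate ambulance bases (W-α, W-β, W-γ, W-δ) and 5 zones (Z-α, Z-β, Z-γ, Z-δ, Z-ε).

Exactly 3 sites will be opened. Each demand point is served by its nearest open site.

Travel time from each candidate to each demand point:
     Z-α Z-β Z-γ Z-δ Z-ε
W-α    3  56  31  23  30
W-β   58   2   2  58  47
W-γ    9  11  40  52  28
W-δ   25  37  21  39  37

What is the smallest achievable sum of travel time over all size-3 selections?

58

Open {W-α, W-β, W-γ}.
  Z-α→W-α 3, Z-β→W-β 2, Z-γ→W-β 2, Z-δ→W-α 23, Z-ε→W-γ 28  ⇒ total 58.
Compare {W-α, W-β, W-δ}: total 60.
Compare {W-β, W-γ, W-δ}: total 80.
No size-3 selection does better; minimum is 58.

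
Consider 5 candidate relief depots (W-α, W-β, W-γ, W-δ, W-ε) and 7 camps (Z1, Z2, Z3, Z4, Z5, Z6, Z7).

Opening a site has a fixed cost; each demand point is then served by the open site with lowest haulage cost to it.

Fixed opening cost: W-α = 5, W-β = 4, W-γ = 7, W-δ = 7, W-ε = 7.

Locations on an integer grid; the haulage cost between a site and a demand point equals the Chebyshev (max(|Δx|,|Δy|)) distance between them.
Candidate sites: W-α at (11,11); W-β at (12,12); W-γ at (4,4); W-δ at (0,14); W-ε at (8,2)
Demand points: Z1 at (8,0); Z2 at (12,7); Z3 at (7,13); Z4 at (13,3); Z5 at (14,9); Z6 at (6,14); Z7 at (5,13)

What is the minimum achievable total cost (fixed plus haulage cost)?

41

Open {W-α, W-ε}: assign each demand point to its cheapest open site.
  Z1→W-ε 2, Z2→W-α 4, Z3→W-α 4, Z4→W-ε 5, Z5→W-α 3, Z6→W-α 5, Z7→W-α 6
  haulage cost 29, fixed 12 → total 41.
Compare {W-β, W-ε}: haulage cost 33 + fixed 11 = 44.
Compare {W-α, W-β, W-ε}: haulage cost 29 + fixed 16 = 45.
Compare {W-α}: haulage cost 41 + fixed 5 = 46.
All other subsets cost ≥ 44. Minimum total cost: 41.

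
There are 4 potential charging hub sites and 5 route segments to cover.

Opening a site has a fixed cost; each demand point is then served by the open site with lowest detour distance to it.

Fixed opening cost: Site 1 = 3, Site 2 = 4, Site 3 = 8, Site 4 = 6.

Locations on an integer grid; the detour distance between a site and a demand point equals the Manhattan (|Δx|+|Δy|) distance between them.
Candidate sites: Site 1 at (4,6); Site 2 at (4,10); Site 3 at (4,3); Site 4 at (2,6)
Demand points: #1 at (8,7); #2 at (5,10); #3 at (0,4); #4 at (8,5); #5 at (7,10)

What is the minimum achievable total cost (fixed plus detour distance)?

Open {Site 1, Site 2}: assign each demand point to its cheapest open site.
  #1→Site 1 5, #2→Site 2 1, #3→Site 1 6, #4→Site 1 5, #5→Site 2 3
  detour distance 20, fixed 7 → total 27.
Compare {Site 1}: detour distance 28 + fixed 3 = 31.
Compare {Site 1, Site 2, Site 4}: detour distance 18 + fixed 13 = 31.
Compare {Site 2, Site 4}: detour distance 22 + fixed 10 = 32.
All other subsets cost ≥ 31. Minimum total cost: 27.

27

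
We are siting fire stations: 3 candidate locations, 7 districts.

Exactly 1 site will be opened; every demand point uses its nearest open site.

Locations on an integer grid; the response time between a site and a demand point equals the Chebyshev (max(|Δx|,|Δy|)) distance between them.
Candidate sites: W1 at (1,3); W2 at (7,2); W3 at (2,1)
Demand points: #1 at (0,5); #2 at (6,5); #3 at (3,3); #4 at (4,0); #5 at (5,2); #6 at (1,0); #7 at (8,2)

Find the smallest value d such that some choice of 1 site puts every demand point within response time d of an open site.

6

Open {W3}.
  Farthest demand point is #7 at response time 6 (to W3); all others are ≤ 6.
With {W1} the worst case is 7.
With {W2} the worst case is 7.
No size-1 selection achieves below 6.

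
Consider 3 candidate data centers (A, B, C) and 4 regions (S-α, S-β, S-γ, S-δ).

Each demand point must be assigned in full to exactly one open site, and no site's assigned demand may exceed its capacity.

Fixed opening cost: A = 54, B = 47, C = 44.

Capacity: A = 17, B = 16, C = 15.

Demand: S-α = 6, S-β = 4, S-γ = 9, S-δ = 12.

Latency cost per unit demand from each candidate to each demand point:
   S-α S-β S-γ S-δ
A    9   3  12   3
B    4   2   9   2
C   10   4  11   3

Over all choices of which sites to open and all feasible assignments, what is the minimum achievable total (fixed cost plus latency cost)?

254

Open {A, B}; cheapest assignment that respects the capacities:
  A (cap 17, load 16): S-β, S-δ — cost 4×3 + 12×3 = 48
  B (cap 16, load 15): S-α, S-γ — cost 6×4 + 9×9 = 105
  Shipping 153, fixed 101 → total 254.
  Any other capacity-feasible assignment to {A, B} ships for at least 153.
Compare {B, C}: its best feasible assignment gives total 282.
Compare {A, B, C}: its best feasible assignment gives total 298.
Every other set of open sites that can feasibly serve all demand totals ≥ 282 even under its best assignment. Minimum: 254.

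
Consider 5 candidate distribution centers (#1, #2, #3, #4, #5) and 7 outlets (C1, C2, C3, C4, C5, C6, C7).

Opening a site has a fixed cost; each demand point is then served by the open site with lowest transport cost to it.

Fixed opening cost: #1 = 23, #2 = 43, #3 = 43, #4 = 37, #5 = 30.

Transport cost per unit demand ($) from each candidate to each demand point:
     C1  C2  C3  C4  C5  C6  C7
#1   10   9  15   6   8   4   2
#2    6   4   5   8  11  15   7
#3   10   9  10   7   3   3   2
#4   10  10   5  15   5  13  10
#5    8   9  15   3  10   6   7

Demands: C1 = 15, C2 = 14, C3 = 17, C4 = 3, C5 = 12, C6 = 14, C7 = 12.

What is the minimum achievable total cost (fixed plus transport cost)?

440

Open {#2, #3}: assign each demand point to its cheapest open site.
  C1→#2 15×6=90, C2→#2 14×4=56, C3→#2 17×5=85, C4→#3 3×7=21, C5→#3 12×3=36, C6→#3 14×3=42, C7→#3 12×2=24
  transport cost 354, fixed 86 → total 440.
Compare {#2, #3, #5}: transport cost 342 + fixed 116 = 458.
Compare {#1, #2, #3}: transport cost 351 + fixed 109 = 460.
Compare {#2, #3, #4}: transport cost 354 + fixed 123 = 477.
All other subsets cost ≥ 458. Minimum total cost: 440.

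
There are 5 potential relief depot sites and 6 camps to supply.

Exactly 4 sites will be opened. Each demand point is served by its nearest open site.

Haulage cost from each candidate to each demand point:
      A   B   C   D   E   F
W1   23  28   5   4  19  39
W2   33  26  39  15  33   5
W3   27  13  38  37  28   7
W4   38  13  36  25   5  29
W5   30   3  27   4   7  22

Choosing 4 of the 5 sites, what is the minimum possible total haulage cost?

45

Open {W1, W2, W4, W5}.
  A→W1 23, B→W5 3, C→W1 5, D→W1 4, E→W4 5, F→W2 5  ⇒ total 45.
Compare {W1, W2, W3, W5}: total 47.
Compare {W1, W3, W4, W5}: total 47.
No size-4 selection does better; minimum is 45.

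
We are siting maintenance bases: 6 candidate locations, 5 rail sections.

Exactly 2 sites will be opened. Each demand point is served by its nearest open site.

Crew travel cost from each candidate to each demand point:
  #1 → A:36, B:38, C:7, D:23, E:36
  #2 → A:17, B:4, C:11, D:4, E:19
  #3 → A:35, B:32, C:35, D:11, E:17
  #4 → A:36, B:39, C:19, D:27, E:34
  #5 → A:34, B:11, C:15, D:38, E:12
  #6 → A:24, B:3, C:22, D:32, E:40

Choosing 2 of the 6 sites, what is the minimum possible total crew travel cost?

48

Open {#2, #5}.
  A→#2 17, B→#2 4, C→#2 11, D→#2 4, E→#5 12  ⇒ total 48.
Compare {#1, #2}: total 51.
Compare {#2, #3}: total 53.
No size-2 selection does better; minimum is 48.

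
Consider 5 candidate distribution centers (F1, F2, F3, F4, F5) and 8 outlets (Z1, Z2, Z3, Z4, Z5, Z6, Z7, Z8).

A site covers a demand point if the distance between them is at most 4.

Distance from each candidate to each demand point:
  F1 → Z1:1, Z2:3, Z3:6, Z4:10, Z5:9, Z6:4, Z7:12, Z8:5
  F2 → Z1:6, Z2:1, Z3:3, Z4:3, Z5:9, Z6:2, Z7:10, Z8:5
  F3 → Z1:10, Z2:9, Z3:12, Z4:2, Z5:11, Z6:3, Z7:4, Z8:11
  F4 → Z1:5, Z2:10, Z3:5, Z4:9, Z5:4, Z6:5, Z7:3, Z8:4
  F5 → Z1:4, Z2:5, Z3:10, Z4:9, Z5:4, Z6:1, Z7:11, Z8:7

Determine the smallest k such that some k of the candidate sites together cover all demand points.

Coverage sets (demand points within 4 of each site):
  F1: {Z1, Z2, Z6}
  F2: {Z2, Z3, Z4, Z6}
  F3: {Z4, Z6, Z7}
  F4: {Z5, Z7, Z8}
  F5: {Z1, Z5, Z6}
No 2 sites suffice: every size-2 union leaves at least one demand point uncovered.
But {F1, F2, F4} covers everything, so the minimum is 3.

3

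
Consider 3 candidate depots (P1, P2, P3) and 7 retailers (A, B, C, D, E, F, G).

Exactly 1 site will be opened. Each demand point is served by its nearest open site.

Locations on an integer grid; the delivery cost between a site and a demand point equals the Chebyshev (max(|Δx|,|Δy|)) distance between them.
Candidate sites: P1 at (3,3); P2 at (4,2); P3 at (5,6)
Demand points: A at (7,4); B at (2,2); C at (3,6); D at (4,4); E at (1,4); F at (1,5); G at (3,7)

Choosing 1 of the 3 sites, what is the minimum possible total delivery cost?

Open {P1}.
  A→P1 4, B→P1 1, C→P1 3, D→P1 1, E→P1 2, F→P1 2, G→P1 4  ⇒ total 17.
Compare {P3}: total 20.
Compare {P2}: total 22.

17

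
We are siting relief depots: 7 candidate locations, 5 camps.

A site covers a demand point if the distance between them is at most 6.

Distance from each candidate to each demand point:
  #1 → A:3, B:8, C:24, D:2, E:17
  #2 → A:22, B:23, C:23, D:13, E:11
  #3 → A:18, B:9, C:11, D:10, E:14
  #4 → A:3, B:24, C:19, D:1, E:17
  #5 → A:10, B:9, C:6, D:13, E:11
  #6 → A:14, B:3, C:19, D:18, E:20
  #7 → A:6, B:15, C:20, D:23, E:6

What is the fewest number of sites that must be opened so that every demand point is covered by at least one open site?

4

Coverage sets (demand points within 6 of each site):
  #1: {A, D}
  #2: {}
  #3: {}
  #4: {A, D}
  #5: {C}
  #6: {B}
  #7: {A, E}
No 3 sites suffice: every size-3 union leaves at least one demand point uncovered.
But {#1, #5, #6, #7} covers everything, so the minimum is 4.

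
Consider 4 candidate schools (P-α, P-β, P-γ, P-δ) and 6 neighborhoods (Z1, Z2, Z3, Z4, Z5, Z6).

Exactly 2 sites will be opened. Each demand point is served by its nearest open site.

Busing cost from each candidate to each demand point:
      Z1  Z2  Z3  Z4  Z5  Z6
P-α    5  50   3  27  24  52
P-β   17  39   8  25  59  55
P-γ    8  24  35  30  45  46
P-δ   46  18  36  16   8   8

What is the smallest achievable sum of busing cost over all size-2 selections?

58

Open {P-α, P-δ}.
  Z1→P-α 5, Z2→P-δ 18, Z3→P-α 3, Z4→P-δ 16, Z5→P-δ 8, Z6→P-δ 8  ⇒ total 58.
Compare {P-β, P-δ}: total 75.
Compare {P-γ, P-δ}: total 93.
No size-2 selection does better; minimum is 58.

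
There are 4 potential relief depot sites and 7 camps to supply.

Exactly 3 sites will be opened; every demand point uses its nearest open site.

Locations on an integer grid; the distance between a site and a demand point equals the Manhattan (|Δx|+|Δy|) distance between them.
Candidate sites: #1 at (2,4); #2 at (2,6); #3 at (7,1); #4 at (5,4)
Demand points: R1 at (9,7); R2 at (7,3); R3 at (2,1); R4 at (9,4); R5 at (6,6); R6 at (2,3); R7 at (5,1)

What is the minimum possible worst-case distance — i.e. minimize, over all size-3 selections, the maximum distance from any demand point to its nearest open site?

7

Open {#1, #2, #4}.
  Farthest demand point is R1 at distance 7 (to #4); all others are ≤ 7.
With {#1, #3, #4} the worst case is 7.
With {#2, #3, #4} the worst case is 7.
No size-3 selection achieves below 7.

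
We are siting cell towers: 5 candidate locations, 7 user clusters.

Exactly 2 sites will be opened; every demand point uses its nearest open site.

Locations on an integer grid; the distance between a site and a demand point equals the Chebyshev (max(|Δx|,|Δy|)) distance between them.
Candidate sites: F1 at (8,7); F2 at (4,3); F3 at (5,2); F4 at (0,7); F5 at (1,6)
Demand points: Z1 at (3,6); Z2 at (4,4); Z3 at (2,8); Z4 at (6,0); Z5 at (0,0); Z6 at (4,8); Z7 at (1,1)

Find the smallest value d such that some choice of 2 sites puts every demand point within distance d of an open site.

4

Open {F2, F4}.
  Farthest demand point is Z5 at distance 4 (to F2); all others are ≤ 4.
With {F2, F5} the worst case is 4.
With {F1, F2} the worst case is 5.
No size-2 selection achieves below 4.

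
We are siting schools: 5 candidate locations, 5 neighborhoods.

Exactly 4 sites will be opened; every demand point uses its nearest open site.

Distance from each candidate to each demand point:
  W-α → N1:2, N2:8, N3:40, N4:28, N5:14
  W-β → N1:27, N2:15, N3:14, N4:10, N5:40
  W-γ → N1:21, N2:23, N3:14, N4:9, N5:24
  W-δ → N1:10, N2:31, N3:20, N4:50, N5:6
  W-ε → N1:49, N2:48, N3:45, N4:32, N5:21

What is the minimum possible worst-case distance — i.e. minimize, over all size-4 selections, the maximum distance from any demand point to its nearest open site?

14

Open {W-α, W-β, W-γ, W-δ}.
  Farthest demand point is N3 at distance 14 (to W-β); all others are ≤ 14.
With {W-α, W-β, W-γ, W-ε} the worst case is 14.
With {W-α, W-β, W-δ, W-ε} the worst case is 14.
No size-4 selection achieves below 14.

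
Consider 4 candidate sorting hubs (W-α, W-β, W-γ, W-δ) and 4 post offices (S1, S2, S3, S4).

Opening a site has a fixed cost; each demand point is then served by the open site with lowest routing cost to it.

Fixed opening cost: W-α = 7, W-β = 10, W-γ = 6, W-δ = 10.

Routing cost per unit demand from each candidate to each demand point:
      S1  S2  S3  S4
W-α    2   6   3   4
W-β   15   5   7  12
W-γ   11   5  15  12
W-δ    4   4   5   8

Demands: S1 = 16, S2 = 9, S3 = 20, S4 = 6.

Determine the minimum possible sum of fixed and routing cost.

169

Open {W-α, W-δ}: assign each demand point to its cheapest open site.
  S1→W-α 16×2=32, S2→W-δ 9×4=36, S3→W-α 20×3=60, S4→W-α 6×4=24
  routing cost 152, fixed 17 → total 169.
Compare {W-α, W-γ}: routing cost 161 + fixed 13 = 174.
Compare {W-α, W-γ, W-δ}: routing cost 152 + fixed 23 = 175.
Compare {W-α}: routing cost 170 + fixed 7 = 177.
All other subsets cost ≥ 174. Minimum total cost: 169.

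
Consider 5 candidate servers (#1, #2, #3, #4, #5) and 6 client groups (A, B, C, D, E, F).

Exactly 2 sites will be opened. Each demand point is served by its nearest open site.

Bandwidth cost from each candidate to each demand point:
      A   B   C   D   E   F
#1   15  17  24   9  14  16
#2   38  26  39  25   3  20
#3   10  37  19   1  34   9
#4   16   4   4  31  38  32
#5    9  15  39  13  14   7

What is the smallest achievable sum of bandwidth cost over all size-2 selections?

51

Open {#4, #5}.
  A→#5 9, B→#4 4, C→#4 4, D→#5 13, E→#5 14, F→#5 7  ⇒ total 51.
Compare {#1, #4}: total 62.
Compare {#3, #4}: total 62.
No size-2 selection does better; minimum is 51.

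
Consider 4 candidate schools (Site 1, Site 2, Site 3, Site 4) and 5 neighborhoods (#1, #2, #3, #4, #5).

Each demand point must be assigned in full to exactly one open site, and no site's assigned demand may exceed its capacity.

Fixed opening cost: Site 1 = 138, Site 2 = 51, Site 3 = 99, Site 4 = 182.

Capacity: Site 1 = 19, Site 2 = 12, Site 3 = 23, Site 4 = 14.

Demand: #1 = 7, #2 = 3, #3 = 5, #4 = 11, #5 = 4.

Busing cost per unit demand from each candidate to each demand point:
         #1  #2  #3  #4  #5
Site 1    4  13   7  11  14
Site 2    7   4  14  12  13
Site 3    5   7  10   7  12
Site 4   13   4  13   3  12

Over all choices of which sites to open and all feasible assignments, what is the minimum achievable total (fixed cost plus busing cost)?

Open {Site 2, Site 3}; cheapest assignment that respects the capacities:
  Site 2 (cap 12, load 7): #2, #5 — cost 3×4 + 4×13 = 64
  Site 3 (cap 23, load 23): #1, #3, #4 — cost 7×5 + 5×10 + 11×7 = 162
  Shipping 226, fixed 150 → total 376.
  Any other capacity-feasible assignment to {Site 2, Site 3} ships for at least 226.
Compare {Site 1, Site 3}: its best feasible assignment gives total 446.
Compare {Site 3, Site 4}: its best feasible assignment gives total 459.
Every other set of open sites that can feasibly serve all demand totals ≥ 446 even under its best assignment. Minimum: 376.

376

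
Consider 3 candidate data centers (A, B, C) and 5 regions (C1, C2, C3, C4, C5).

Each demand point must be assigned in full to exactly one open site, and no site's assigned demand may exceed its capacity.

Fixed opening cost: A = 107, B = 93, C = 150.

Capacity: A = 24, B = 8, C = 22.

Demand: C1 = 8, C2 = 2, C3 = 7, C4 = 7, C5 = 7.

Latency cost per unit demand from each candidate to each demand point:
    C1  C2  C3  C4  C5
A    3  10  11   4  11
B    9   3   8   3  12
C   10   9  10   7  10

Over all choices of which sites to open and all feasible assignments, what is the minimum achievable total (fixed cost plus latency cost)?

Open {A, B}; cheapest assignment that respects the capacities:
  A (cap 24, load 24): C1, C2, C4, C5 — cost 8×3 + 2×10 + 7×4 + 7×11 = 149
  B (cap 8, load 7): C3 — cost 7×8 = 56
  Shipping 205, fixed 200 → total 405.
  Any other capacity-feasible assignment to {A, B} ships for at least 205.
Compare {A, C}: its best feasible assignment gives total 467.
Compare {A, B, C}: its best feasible assignment gives total 546.
Every other set of open sites that can feasibly serve all demand totals ≥ 467 even under its best assignment. Minimum: 405.

405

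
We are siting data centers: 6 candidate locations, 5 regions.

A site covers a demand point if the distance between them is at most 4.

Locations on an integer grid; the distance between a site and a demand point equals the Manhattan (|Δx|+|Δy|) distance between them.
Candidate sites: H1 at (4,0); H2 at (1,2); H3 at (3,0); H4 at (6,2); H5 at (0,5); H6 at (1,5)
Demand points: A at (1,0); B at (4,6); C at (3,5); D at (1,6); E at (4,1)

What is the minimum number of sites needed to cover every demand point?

2

Coverage sets (demand points within 4 of each site):
  H1: {A, E}
  H2: {A, D, E}
  H3: {A, E}
  H4: {E}
  H5: {C, D}
  H6: {B, C, D}
No single site covers all 5 demand points.
But {H1, H6} covers everything, so the minimum is 2.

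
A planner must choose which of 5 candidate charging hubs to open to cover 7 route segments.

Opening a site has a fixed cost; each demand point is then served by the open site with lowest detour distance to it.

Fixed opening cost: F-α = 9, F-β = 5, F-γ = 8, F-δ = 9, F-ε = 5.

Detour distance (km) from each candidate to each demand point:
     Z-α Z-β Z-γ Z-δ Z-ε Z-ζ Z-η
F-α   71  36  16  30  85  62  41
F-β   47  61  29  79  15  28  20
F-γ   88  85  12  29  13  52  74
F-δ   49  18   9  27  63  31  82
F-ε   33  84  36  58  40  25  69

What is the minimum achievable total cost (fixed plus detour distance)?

Open {F-β, F-δ, F-ε}: assign each demand point to its cheapest open site.
  Z-α→F-ε 33, Z-β→F-δ 18, Z-γ→F-δ 9, Z-δ→F-δ 27, Z-ε→F-β 15, Z-ζ→F-ε 25, Z-η→F-β 20
  detour distance 147, fixed 19 → total 166.
Compare {F-β, F-γ, F-δ, F-ε}: detour distance 145 + fixed 27 = 172.
Compare {F-α, F-β, F-δ, F-ε}: detour distance 147 + fixed 28 = 175.
Compare {F-β, F-δ}: detour distance 164 + fixed 14 = 178.
All other subsets cost ≥ 172. Minimum total cost: 166.

166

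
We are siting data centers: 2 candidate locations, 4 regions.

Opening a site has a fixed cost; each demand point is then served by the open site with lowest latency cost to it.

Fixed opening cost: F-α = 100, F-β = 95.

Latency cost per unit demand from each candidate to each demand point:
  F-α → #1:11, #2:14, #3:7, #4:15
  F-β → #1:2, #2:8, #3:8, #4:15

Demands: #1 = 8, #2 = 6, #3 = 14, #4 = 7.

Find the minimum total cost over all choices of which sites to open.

Open {F-β}: assign each demand point to its cheapest open site.
  #1→F-β 8×2=16, #2→F-β 6×8=48, #3→F-β 14×8=112, #4→F-β 7×15=105
  latency cost 281, fixed 95 → total 376.
Compare {F-α, F-β}: latency cost 267 + fixed 195 = 462.
Compare {F-α}: latency cost 375 + fixed 100 = 475.

376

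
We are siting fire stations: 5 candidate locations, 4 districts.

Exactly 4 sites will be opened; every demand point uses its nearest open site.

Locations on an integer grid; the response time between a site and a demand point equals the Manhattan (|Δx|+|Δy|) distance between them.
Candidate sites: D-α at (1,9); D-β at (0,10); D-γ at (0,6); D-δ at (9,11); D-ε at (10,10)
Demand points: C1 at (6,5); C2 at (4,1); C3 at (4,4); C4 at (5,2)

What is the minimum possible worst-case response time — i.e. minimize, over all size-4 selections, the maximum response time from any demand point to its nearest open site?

9

Open {D-α, D-β, D-γ, D-δ}.
  Farthest demand point is C2 at response time 9 (to D-γ); all others are ≤ 9.
With {D-α, D-β, D-γ, D-ε} the worst case is 9.
With {D-α, D-γ, D-δ, D-ε} the worst case is 9.
No size-4 selection achieves below 9.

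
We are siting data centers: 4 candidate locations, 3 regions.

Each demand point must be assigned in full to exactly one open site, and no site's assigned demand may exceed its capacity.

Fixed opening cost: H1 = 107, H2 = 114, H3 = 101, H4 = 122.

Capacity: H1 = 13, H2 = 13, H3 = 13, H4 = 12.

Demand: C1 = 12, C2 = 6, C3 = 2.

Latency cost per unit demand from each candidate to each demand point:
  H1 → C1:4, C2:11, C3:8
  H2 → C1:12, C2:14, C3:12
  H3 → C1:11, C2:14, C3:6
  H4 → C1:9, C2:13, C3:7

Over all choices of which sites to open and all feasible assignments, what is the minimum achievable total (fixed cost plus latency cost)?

Open {H1, H3}; cheapest assignment that respects the capacities:
  H1 (cap 13, load 12): C1 — cost 12×4 = 48
  H3 (cap 13, load 8): C2, C3 — cost 6×14 + 2×6 = 96
  Shipping 144, fixed 208 → total 352.
  Any other capacity-feasible assignment to {H1, H3} ships for at least 144.
Compare {H1, H4}: its best feasible assignment gives total 369.
Compare {H1, H2}: its best feasible assignment gives total 377.
Every other set of open sites that can feasibly serve all demand totals ≥ 369 even under its best assignment. Minimum: 352.

352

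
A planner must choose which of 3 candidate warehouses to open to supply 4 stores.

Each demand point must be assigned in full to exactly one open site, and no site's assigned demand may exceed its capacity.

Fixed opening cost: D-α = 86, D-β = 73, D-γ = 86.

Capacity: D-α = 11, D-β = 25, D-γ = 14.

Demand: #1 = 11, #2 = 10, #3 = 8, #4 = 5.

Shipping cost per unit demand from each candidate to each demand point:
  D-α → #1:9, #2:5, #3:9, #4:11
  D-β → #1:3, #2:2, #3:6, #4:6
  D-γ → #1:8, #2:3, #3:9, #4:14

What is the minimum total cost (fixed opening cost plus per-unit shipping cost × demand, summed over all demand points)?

300

Open {D-β, D-γ}; cheapest assignment that respects the capacities:
  D-β (cap 25, load 24): #1, #3, #4 — cost 11×3 + 8×6 + 5×6 = 111
  D-γ (cap 14, load 10): #2 — cost 10×3 = 30
  Shipping 141, fixed 159 → total 300.
  Any other capacity-feasible assignment to {D-β, D-γ} ships for at least 141.
Compare {D-α, D-β}: its best feasible assignment gives total 320.
Compare {D-α, D-β, D-γ}: its best feasible assignment gives total 386.
Every other set of open sites that can feasibly serve all demand totals ≥ 320 even under its best assignment. Minimum: 300.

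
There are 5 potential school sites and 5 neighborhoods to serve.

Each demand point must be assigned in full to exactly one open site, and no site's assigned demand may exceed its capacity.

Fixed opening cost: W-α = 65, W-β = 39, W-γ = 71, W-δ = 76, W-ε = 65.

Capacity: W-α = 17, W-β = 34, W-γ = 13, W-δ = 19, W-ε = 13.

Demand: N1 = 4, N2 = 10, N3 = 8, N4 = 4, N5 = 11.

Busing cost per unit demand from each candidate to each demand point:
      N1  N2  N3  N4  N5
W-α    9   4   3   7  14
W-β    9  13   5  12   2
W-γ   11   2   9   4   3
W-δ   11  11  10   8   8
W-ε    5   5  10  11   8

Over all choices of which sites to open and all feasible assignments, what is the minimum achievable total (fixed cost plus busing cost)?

Open {W-α, W-β}; cheapest assignment that respects the capacities:
  W-α (cap 17, load 14): N2, N4 — cost 10×4 + 4×7 = 68
  W-β (cap 34, load 23): N1, N3, N5 — cost 4×9 + 8×5 + 11×2 = 98
  Shipping 166, fixed 104 → total 270.
  Any other capacity-feasible assignment to {W-α, W-β} ships for at least 166.
Compare {W-β, W-γ}: its best feasible assignment gives total 276.
Compare {W-β, W-ε}: its best feasible assignment gives total 300.
Every other set of open sites that can feasibly serve all demand totals ≥ 276 even under its best assignment. Minimum: 270.

270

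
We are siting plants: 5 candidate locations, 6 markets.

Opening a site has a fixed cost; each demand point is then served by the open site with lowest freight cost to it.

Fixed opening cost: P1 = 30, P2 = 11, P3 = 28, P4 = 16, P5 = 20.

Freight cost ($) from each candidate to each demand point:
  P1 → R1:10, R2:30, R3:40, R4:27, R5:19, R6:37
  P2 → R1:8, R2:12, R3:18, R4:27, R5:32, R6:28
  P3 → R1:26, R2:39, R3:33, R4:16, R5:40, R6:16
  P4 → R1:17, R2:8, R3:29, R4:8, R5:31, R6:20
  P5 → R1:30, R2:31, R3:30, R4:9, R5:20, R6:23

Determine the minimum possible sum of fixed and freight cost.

120

Open {P2, P4}: assign each demand point to its cheapest open site.
  R1→P2 8, R2→P4 8, R3→P2 18, R4→P4 8, R5→P4 31, R6→P4 20
  freight cost 93, fixed 27 → total 120.
Compare {P2, P5}: freight cost 90 + fixed 31 = 121.
Compare {P4}: freight cost 113 + fixed 16 = 129.
Compare {P2, P4, P5}: freight cost 82 + fixed 47 = 129.
All other subsets cost ≥ 121. Minimum total cost: 120.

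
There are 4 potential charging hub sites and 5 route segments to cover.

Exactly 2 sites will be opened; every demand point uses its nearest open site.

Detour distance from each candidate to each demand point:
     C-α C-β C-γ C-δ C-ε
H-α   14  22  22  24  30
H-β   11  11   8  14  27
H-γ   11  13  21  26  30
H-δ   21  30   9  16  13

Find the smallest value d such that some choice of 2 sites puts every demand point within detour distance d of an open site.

14

Open {H-β, H-δ}.
  Farthest demand point is C-δ at detour distance 14 (to H-β); all others are ≤ 14.
With {H-γ, H-δ} the worst case is 16.
With {H-α, H-δ} the worst case is 22.
No size-2 selection achieves below 14.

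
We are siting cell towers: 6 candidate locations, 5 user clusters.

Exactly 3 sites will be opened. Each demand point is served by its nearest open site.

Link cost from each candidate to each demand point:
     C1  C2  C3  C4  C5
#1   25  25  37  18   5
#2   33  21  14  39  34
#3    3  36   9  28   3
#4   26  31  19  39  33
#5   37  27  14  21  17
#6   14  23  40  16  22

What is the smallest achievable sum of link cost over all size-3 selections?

Open {#2, #3, #6}.
  C1→#3 3, C2→#2 21, C3→#3 9, C4→#6 16, C5→#3 3  ⇒ total 52.
Compare {#1, #2, #3}: total 54.
Compare {#1, #3, #6}: total 54.
No size-3 selection does better; minimum is 52.

52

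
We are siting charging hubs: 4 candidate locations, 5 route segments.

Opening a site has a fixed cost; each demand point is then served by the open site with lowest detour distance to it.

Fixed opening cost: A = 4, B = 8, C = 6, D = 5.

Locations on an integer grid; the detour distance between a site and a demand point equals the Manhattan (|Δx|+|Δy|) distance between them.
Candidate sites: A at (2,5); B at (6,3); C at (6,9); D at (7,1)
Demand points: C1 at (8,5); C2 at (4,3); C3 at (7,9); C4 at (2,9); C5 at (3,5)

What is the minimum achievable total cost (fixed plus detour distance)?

Open {A, C}: assign each demand point to its cheapest open site.
  C1→A 6, C2→A 4, C3→C 1, C4→A 4, C5→A 1
  detour distance 16, fixed 10 → total 26.
Compare {A}: detour distance 24 + fixed 4 = 28.
Compare {A, B}: detour distance 18 + fixed 12 = 30.
Compare {B, C}: detour distance 16 + fixed 14 = 30.
All other subsets cost ≥ 28. Minimum total cost: 26.

26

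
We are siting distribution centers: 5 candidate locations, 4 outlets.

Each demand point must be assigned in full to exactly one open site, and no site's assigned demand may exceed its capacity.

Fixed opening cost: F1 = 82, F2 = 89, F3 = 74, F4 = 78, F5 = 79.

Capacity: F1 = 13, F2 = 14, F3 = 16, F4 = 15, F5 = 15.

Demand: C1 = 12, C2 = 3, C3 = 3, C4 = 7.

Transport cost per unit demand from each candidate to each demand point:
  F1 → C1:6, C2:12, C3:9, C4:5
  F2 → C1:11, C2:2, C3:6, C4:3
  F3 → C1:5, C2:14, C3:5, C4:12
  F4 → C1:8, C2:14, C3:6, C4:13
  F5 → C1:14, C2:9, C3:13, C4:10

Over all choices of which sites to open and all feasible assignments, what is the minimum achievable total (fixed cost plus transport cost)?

265

Open {F2, F3}; cheapest assignment that respects the capacities:
  F2 (cap 14, load 10): C2, C4 — cost 3×2 + 7×3 = 27
  F3 (cap 16, load 15): C1, C3 — cost 12×5 + 3×5 = 75
  Shipping 102, fixed 163 → total 265.
  Any other capacity-feasible assignment to {F2, F3} ships for at least 102.
Compare {F1, F2}: its best feasible assignment gives total 288.
Compare {F1, F3}: its best feasible assignment gives total 302.
Every other set of open sites that can feasibly serve all demand totals ≥ 288 even under its best assignment. Minimum: 265.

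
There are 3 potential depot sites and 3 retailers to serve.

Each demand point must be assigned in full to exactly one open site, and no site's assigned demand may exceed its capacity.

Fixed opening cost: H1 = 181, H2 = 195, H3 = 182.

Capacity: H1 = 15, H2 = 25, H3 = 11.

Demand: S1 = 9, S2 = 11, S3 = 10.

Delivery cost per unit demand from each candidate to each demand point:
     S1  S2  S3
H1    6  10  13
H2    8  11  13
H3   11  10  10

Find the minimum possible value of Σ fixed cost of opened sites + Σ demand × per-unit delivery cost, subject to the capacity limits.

Open {H2, H3}; cheapest assignment that respects the capacities:
  H2 (cap 25, load 20): S1, S2 — cost 9×8 + 11×11 = 193
  H3 (cap 11, load 10): S3 — cost 10×10 = 100
  Shipping 293, fixed 377 → total 670.
  Any other capacity-feasible assignment to {H2, H3} ships for at least 293.
Compare {H1, H2}: its best feasible assignment gives total 681.
Compare {H1, H2, H3}: its best feasible assignment gives total 833.
Every other set of open sites that can feasibly serve all demand totals ≥ 681 even under its best assignment. Minimum: 670.

670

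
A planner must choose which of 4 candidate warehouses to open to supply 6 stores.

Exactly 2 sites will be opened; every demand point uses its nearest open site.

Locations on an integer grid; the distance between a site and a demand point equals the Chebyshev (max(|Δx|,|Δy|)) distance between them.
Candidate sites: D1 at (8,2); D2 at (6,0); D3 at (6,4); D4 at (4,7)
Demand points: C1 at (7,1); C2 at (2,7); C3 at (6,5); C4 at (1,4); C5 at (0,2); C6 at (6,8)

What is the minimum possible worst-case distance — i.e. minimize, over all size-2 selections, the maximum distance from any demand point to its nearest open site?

5

Open {D1, D4}.
  Farthest demand point is C5 at distance 5 (to D4); all others are ≤ 5.
With {D2, D4} the worst case is 5.
With {D3, D4} the worst case is 5.
No size-2 selection achieves below 5.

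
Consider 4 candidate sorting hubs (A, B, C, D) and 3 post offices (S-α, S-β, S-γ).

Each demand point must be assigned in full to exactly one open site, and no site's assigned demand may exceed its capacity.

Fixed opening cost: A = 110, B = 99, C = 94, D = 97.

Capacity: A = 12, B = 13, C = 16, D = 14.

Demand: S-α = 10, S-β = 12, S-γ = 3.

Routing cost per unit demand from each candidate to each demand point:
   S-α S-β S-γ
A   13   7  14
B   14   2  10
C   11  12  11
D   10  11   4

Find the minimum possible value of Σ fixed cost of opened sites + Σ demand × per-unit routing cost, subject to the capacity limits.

332

Open {B, D}; cheapest assignment that respects the capacities:
  B (cap 13, load 12): S-β — cost 12×2 = 24
  D (cap 14, load 13): S-α, S-γ — cost 10×10 + 3×4 = 112
  Shipping 136, fixed 196 → total 332.
  Any other capacity-feasible assignment to {B, D} ships for at least 136.
Compare {B, C}: its best feasible assignment gives total 360.
Compare {A, D}: its best feasible assignment gives total 403.
Every other set of open sites that can feasibly serve all demand totals ≥ 360 even under its best assignment. Minimum: 332.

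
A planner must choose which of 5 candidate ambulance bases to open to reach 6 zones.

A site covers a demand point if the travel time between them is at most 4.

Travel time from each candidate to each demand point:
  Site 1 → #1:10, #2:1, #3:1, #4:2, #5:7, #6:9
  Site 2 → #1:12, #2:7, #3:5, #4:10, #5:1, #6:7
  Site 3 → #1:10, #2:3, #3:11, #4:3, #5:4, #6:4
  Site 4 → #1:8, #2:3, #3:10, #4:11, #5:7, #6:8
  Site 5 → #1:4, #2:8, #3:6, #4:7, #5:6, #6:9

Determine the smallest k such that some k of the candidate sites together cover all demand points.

3

Coverage sets (demand points within 4 of each site):
  Site 1: {#2, #3, #4}
  Site 2: {#5}
  Site 3: {#2, #4, #5, #6}
  Site 4: {#2}
  Site 5: {#1}
No 2 sites suffice: every size-2 union leaves at least one demand point uncovered.
But {Site 1, Site 3, Site 5} covers everything, so the minimum is 3.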